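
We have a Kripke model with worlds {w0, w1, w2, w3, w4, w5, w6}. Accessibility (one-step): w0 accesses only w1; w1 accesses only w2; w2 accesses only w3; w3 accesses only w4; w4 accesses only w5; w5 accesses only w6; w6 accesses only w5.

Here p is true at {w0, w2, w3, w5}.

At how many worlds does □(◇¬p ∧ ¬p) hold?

0

w0: successors {w1}; ◇¬p ∧ ¬p there: w1:F. ✗
w1: successors {w2}; ◇¬p ∧ ¬p there: w2:F. ✗
w2: successors {w3}; ◇¬p ∧ ¬p there: w3:F. ✗
w3: successors {w4}; ◇¬p ∧ ¬p there: w4:F. ✗
w4: successors {w5}; ◇¬p ∧ ¬p there: w5:F. ✗
w5: successors {w6}; ◇¬p ∧ ¬p there: w6:F. ✗
w6: successors {w5}; ◇¬p ∧ ¬p there: w5:F. ✗
Satisfying worlds: ∅.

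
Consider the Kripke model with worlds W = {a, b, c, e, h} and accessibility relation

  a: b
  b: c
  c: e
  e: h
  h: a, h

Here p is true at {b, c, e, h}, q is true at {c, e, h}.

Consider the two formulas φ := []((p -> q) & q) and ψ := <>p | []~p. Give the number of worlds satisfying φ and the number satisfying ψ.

For []((p -> q) & q):
a: successors {b}; (p -> q) & q there: b:F. ✗
b: successors {c}; (p -> q) & q there: c:T. ✓
c: successors {e}; (p -> q) & q there: e:T. ✓
e: successors {h}; (p -> q) & q there: h:T. ✓
h: successors {a, h}; (p -> q) & q there: a:F, h:T. ✗
— 3 worlds.
For <>p | []~p:
a: <>p is T, []~p is F. ✓
b: <>p is T, []~p is F. ✓
c: <>p is T, []~p is F. ✓
e: <>p is T, []~p is F. ✓
h: <>p is T, []~p is F. ✓
— 5 worlds.

3 and 5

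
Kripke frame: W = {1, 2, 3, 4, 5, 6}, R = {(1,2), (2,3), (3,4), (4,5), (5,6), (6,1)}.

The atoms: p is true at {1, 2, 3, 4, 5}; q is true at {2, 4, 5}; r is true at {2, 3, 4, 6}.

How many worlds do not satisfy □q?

1: successors {2}; q there: 2:T. ✓
2: successors {3}; q there: 3:F. ✗
3: successors {4}; q there: 4:T. ✓
4: successors {5}; q there: 5:T. ✓
5: successors {6}; q there: 6:F. ✗
6: successors {1}; q there: 1:F. ✗
Satisfying worlds: {1, 3, 4}.
So □q fails at the other 3 worlds.

3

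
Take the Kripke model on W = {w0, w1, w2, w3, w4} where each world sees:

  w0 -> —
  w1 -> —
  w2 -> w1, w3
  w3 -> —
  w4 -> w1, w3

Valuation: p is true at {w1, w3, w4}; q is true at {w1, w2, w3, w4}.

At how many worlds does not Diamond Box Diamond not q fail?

w0: Diamond Box Diamond not q is F. ✓
w1: Diamond Box Diamond not q is F. ✓
w2: Diamond Box Diamond not q is T. ✗
w3: Diamond Box Diamond not q is F. ✓
w4: Diamond Box Diamond not q is T. ✗
Satisfying worlds: {w0, w1, w3}.
So not Diamond Box Diamond not q fails at the other 2 worlds.

2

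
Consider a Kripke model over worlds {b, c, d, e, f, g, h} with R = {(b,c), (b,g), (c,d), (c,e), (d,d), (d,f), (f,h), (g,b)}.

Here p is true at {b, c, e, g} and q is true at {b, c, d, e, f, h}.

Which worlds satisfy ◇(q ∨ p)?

{b, c, d, f, g}

b: successors {c, g}; q ∨ p there: c:T, g:T. ✓
c: successors {d, e}; q ∨ p there: d:T, e:T. ✓
d: successors {d, f}; q ∨ p there: d:T, f:T. ✓
e: no successors, so ◇(q ∨ p) fails. ✗
f: successors {h}; q ∨ p there: h:T. ✓
g: successors {b}; q ∨ p there: b:T. ✓
h: no successors, so ◇(q ∨ p) fails. ✗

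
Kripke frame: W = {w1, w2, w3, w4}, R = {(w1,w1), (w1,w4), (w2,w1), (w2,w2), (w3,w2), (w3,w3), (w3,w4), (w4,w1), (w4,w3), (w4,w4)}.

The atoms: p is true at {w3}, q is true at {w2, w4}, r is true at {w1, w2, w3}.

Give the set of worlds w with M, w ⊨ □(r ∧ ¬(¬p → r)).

w1: successors {w1, w4}; r ∧ ¬(¬p → r) there: w1:F, w4:F. ✗
w2: successors {w1, w2}; r ∧ ¬(¬p → r) there: w1:F, w2:F. ✗
w3: successors {w2, w3, w4}; r ∧ ¬(¬p → r) there: w2:F, w3:F, w4:F. ✗
w4: successors {w1, w3, w4}; r ∧ ¬(¬p → r) there: w1:F, w3:F, w4:F. ✗

∅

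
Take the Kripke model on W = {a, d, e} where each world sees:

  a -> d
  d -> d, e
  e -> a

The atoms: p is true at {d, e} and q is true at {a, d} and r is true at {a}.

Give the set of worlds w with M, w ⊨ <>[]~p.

a: successors {d}; []~p there: d:F. ✗
d: successors {d, e}; []~p there: d:F, e:T. ✓
e: successors {a}; []~p there: a:F. ✗

{d}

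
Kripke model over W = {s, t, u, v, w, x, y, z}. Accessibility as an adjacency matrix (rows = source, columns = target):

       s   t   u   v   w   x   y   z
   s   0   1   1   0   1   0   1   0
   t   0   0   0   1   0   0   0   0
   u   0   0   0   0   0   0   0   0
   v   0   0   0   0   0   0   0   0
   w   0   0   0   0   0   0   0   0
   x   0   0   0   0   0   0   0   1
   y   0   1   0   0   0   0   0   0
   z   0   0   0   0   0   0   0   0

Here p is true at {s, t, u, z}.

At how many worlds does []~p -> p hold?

s: []~p is F, p is T. ✓
t: []~p is T, p is T. ✓
u: []~p is T, p is T. ✓
v: []~p is T, p is F. ✗
w: []~p is T, p is F. ✗
x: []~p is F, p is F. ✓
y: []~p is F, p is F. ✓
z: []~p is T, p is T. ✓
Satisfying worlds: {s, t, u, x, y, z}.

6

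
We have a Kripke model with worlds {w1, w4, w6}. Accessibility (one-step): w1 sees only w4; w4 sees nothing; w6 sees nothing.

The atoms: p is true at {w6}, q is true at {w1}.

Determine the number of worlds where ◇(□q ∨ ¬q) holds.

w1: successors {w4}; □q ∨ ¬q there: w4:T. ✓
w4: no successors, so ◇(□q ∨ ¬q) fails. ✗
w6: no successors, so ◇(□q ∨ ¬q) fails. ✗
Satisfying worlds: {w1}.

1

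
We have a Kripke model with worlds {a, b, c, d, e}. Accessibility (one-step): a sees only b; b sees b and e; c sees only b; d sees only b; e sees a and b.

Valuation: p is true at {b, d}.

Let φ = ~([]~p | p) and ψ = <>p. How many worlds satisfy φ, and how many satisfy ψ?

3 and 5

For ~([]~p | p):
a: []~p | p is F. ✓
b: []~p | p is T. ✗
c: []~p | p is F. ✓
d: []~p | p is T. ✗
e: []~p | p is F. ✓
— 3 worlds.
For <>p:
a: successors {b}; p there: b:T. ✓
b: successors {b, e}; p there: b:T, e:F. ✓
c: successors {b}; p there: b:T. ✓
d: successors {b}; p there: b:T. ✓
e: successors {a, b}; p there: a:F, b:T. ✓
— 5 worlds.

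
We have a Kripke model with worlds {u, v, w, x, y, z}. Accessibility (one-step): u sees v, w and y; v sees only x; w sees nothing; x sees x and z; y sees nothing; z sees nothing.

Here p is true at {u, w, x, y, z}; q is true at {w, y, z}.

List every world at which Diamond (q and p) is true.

{u, x}

u: successors {v, w, y}; q and p there: v:F, w:T, y:T. ✓
v: successors {x}; q and p there: x:F. ✗
w: no successors, so Diamond (q and p) fails. ✗
x: successors {x, z}; q and p there: x:F, z:T. ✓
y: no successors, so Diamond (q and p) fails. ✗
z: no successors, so Diamond (q and p) fails. ✗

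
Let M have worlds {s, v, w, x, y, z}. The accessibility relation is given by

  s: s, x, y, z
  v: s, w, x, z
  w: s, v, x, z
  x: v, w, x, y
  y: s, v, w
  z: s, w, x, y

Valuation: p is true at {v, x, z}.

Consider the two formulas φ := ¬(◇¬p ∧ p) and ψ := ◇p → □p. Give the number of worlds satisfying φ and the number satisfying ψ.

3 and 0

For ¬(◇¬p ∧ p):
s: ◇¬p ∧ p is F. ✓
v: ◇¬p ∧ p is T. ✗
w: ◇¬p ∧ p is F. ✓
x: ◇¬p ∧ p is T. ✗
y: ◇¬p ∧ p is F. ✓
z: ◇¬p ∧ p is T. ✗
— 3 worlds.
For ◇p → □p:
s: ◇p is T, □p is F. ✗
v: ◇p is T, □p is F. ✗
w: ◇p is T, □p is F. ✗
x: ◇p is T, □p is F. ✗
y: ◇p is T, □p is F. ✗
z: ◇p is T, □p is F. ✗
— 0 worlds.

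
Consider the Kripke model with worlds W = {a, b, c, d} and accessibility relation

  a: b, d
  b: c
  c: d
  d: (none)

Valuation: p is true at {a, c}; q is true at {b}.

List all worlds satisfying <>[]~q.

{a, b, c}

a: successors {b, d}; []~q there: b:T, d:T. ✓
b: successors {c}; []~q there: c:T. ✓
c: successors {d}; []~q there: d:T. ✓
d: no successors, so <>[]~q fails. ✗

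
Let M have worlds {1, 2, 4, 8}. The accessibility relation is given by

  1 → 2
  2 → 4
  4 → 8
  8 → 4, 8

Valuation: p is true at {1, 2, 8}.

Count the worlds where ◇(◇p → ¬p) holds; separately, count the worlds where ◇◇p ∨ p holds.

3 and 4

For ◇(◇p → ¬p):
1: successors {2}; ◇p → ¬p there: 2:T. ✓
2: successors {4}; ◇p → ¬p there: 4:T. ✓
4: successors {8}; ◇p → ¬p there: 8:F. ✗
8: successors {4, 8}; ◇p → ¬p there: 4:T, 8:F. ✓
— 3 worlds.
For ◇◇p ∨ p:
1: ◇◇p is F, p is T. ✓
2: ◇◇p is T, p is T. ✓
4: ◇◇p is T, p is F. ✓
8: ◇◇p is T, p is T. ✓
— 4 worlds.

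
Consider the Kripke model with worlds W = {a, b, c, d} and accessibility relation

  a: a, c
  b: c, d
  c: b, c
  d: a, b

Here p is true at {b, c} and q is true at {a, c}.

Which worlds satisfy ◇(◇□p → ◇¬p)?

a: successors {a, c}; ◇□p → ◇¬p there: a:T, c:F. ✓
b: successors {c, d}; ◇□p → ◇¬p there: c:F, d:T. ✓
c: successors {b, c}; ◇□p → ◇¬p there: b:T, c:F. ✓
d: successors {a, b}; ◇□p → ◇¬p there: a:T, b:T. ✓

{a, b, c, d}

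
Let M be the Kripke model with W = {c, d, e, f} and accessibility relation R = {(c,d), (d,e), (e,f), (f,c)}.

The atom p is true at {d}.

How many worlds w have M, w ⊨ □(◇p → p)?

c: successors {d}; ◇p → p there: d:T. ✓
d: successors {e}; ◇p → p there: e:T. ✓
e: successors {f}; ◇p → p there: f:T. ✓
f: successors {c}; ◇p → p there: c:F. ✗
Satisfying worlds: {c, d, e}.

3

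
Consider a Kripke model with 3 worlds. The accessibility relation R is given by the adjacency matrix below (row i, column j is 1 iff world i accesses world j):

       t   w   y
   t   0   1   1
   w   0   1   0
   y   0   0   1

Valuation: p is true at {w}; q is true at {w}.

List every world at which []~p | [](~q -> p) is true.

t: []~p is F, [](~q -> p) is F. ✗
w: []~p is F, [](~q -> p) is T. ✓
y: []~p is T, [](~q -> p) is F. ✓

{w, y}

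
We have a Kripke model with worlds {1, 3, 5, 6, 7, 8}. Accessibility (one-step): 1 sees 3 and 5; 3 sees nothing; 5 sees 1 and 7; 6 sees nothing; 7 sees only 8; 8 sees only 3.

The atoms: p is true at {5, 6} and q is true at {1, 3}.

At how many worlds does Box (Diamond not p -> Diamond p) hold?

1: successors {3, 5}; Diamond not p -> Diamond p there: 3:T, 5:F. ✗
3: no successors, so Box (Diamond not p -> Diamond p) holds vacuously. ✓
5: successors {1, 7}; Diamond not p -> Diamond p there: 1:T, 7:F. ✗
6: no successors, so Box (Diamond not p -> Diamond p) holds vacuously. ✓
7: successors {8}; Diamond not p -> Diamond p there: 8:F. ✗
8: successors {3}; Diamond not p -> Diamond p there: 3:T. ✓
Satisfying worlds: {3, 6, 8}.

3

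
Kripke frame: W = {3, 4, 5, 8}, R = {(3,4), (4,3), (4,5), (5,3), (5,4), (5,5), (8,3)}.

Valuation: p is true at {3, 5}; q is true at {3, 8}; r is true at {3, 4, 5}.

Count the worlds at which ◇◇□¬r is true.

3: successors {4}; ◇□¬r there: 4:F. ✗
4: successors {3, 5}; ◇□¬r there: 3:F, 5:F. ✗
5: successors {3, 4, 5}; ◇□¬r there: 3:F, 4:F, 5:F. ✗
8: successors {3}; ◇□¬r there: 3:F. ✗
Satisfying worlds: ∅.

0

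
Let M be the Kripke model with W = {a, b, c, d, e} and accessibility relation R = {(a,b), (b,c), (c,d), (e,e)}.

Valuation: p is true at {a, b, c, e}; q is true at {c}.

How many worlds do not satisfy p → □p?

1

a: p is T, □p is T. ✓
b: p is T, □p is T. ✓
c: p is T, □p is F. ✗
d: p is F, □p is T. ✓
e: p is T, □p is T. ✓
Satisfying worlds: {a, b, d, e}.
So p → □p fails at the other 1 world.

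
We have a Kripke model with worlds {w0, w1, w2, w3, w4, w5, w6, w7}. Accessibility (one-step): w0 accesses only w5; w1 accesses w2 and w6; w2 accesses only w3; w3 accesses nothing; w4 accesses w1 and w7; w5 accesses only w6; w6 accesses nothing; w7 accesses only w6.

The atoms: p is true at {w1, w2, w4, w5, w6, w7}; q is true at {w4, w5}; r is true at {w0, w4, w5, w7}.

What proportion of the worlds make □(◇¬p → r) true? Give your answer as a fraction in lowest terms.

w0: successors {w5}; ◇¬p → r there: w5:T. ✓
w1: successors {w2, w6}; ◇¬p → r there: w2:F, w6:T. ✗
w2: successors {w3}; ◇¬p → r there: w3:T. ✓
w3: no successors, so □(◇¬p → r) holds vacuously. ✓
w4: successors {w1, w7}; ◇¬p → r there: w1:T, w7:T. ✓
w5: successors {w6}; ◇¬p → r there: w6:T. ✓
w6: no successors, so □(◇¬p → r) holds vacuously. ✓
w7: successors {w6}; ◇¬p → r there: w6:T. ✓
That's 7 of 8 worlds, so 7/8.

7/8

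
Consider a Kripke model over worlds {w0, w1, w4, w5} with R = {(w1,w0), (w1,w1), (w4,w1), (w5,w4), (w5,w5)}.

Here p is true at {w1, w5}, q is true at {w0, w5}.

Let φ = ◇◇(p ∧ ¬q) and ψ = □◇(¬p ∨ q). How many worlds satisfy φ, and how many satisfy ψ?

For ◇◇(p ∧ ¬q):
w0: no successors, so ◇◇(p ∧ ¬q) fails. ✗
w1: successors {w0, w1}; ◇(p ∧ ¬q) there: w0:F, w1:T. ✓
w4: successors {w1}; ◇(p ∧ ¬q) there: w1:T. ✓
w5: successors {w4, w5}; ◇(p ∧ ¬q) there: w4:T, w5:F. ✓
— 3 worlds.
For □◇(¬p ∨ q):
w0: no successors, so □◇(¬p ∨ q) holds vacuously. ✓
w1: successors {w0, w1}; ◇(¬p ∨ q) there: w0:F, w1:T. ✗
w4: successors {w1}; ◇(¬p ∨ q) there: w1:T. ✓
w5: successors {w4, w5}; ◇(¬p ∨ q) there: w4:F, w5:T. ✗
— 2 worlds.

3 and 2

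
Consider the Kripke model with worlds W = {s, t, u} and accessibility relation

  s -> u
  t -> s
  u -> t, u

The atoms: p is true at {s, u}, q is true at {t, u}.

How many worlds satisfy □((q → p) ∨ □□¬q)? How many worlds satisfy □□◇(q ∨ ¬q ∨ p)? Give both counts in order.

2 and 3

For □((q → p) ∨ □□¬q):
s: successors {u}; (q → p) ∨ □□¬q there: u:T. ✓
t: successors {s}; (q → p) ∨ □□¬q there: s:T. ✓
u: successors {t, u}; (q → p) ∨ □□¬q there: t:F, u:T. ✗
— 2 worlds.
For □□◇(q ∨ ¬q ∨ p):
s: successors {u}; □◇(q ∨ ¬q ∨ p) there: u:T. ✓
t: successors {s}; □◇(q ∨ ¬q ∨ p) there: s:T. ✓
u: successors {t, u}; □◇(q ∨ ¬q ∨ p) there: t:T, u:T. ✓
— 3 worlds.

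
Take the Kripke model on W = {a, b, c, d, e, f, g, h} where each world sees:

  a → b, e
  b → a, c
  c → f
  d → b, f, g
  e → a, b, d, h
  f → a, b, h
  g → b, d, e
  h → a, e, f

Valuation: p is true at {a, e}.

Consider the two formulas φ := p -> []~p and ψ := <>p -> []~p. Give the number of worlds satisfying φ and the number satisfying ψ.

6 and 2

For p -> []~p:
a: p is T, []~p is F. ✗
b: p is F, []~p is F. ✓
c: p is F, []~p is T. ✓
d: p is F, []~p is T. ✓
e: p is T, []~p is F. ✗
f: p is F, []~p is F. ✓
g: p is F, []~p is F. ✓
h: p is F, []~p is F. ✓
— 6 worlds.
For <>p -> []~p:
a: <>p is T, []~p is F. ✗
b: <>p is T, []~p is F. ✗
c: <>p is F, []~p is T. ✓
d: <>p is F, []~p is T. ✓
e: <>p is T, []~p is F. ✗
f: <>p is T, []~p is F. ✗
g: <>p is T, []~p is F. ✗
h: <>p is T, []~p is F. ✗
— 2 worlds.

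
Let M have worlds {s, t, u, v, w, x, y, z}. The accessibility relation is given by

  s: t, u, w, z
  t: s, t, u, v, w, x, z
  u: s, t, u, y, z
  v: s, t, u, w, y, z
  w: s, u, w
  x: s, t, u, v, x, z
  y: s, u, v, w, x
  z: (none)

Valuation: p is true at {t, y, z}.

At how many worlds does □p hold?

s: successors {t, u, w, z}; p there: t:T, u:F, w:F, z:T. ✗
t: successors {s, t, u, v, w, x, z}; p there: s:F, t:T, u:F, v:F, w:F, x:F, z:T. ✗
u: successors {s, t, u, y, z}; p there: s:F, t:T, u:F, y:T, z:T. ✗
v: successors {s, t, u, w, y, z}; p there: s:F, t:T, u:F, w:F, y:T, z:T. ✗
w: successors {s, u, w}; p there: s:F, u:F, w:F. ✗
x: successors {s, t, u, v, x, z}; p there: s:F, t:T, u:F, v:F, x:F, z:T. ✗
y: successors {s, u, v, w, x}; p there: s:F, u:F, v:F, w:F, x:F. ✗
z: no successors, so □p holds vacuously. ✓
Satisfying worlds: {z}.

1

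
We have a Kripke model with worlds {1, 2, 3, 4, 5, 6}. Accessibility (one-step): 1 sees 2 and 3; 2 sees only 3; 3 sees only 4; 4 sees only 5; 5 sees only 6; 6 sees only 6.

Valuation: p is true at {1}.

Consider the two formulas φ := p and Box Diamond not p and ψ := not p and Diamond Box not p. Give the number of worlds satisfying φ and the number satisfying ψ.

For p and Box Diamond not p:
1: p is T, Box Diamond not p is T. ✓
2: p is F, Box Diamond not p is T. ✗
3: p is F, Box Diamond not p is T. ✗
4: p is F, Box Diamond not p is T. ✗
5: p is F, Box Diamond not p is T. ✗
6: p is F, Box Diamond not p is T. ✗
— 1 world.
For not p and Diamond Box not p:
1: not p is F, Diamond Box not p is T. ✗
2: not p is T, Diamond Box not p is T. ✓
3: not p is T, Diamond Box not p is T. ✓
4: not p is T, Diamond Box not p is T. ✓
5: not p is T, Diamond Box not p is T. ✓
6: not p is T, Diamond Box not p is T. ✓
— 5 worlds.

1 and 5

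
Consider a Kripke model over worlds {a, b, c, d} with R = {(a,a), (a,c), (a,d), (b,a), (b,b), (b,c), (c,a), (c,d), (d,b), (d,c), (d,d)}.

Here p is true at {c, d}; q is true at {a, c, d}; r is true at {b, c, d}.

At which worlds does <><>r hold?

{a, b, c, d}

a: successors {a, c, d}; <>r there: a:T, c:T, d:T. ✓
b: successors {a, b, c}; <>r there: a:T, b:T, c:T. ✓
c: successors {a, d}; <>r there: a:T, d:T. ✓
d: successors {b, c, d}; <>r there: b:T, c:T, d:T. ✓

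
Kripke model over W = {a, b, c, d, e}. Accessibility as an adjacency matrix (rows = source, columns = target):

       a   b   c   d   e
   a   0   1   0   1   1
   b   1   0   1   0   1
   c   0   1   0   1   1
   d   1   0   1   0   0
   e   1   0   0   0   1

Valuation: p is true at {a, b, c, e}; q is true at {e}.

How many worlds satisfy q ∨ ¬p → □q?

a: q ∨ ¬p is F, □q is F. ✓
b: q ∨ ¬p is F, □q is F. ✓
c: q ∨ ¬p is F, □q is F. ✓
d: q ∨ ¬p is T, □q is F. ✗
e: q ∨ ¬p is T, □q is F. ✗
Satisfying worlds: {a, b, c}.

3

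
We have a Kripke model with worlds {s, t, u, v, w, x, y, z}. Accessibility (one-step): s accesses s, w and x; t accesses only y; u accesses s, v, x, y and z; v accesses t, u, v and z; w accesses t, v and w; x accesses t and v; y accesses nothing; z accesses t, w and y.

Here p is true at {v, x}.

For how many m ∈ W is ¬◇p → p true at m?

5

s: ¬◇p is F, p is F. ✓
t: ¬◇p is T, p is F. ✗
u: ¬◇p is F, p is F. ✓
v: ¬◇p is F, p is T. ✓
w: ¬◇p is F, p is F. ✓
x: ¬◇p is F, p is T. ✓
y: ¬◇p is T, p is F. ✗
z: ¬◇p is T, p is F. ✗
Satisfying worlds: {s, u, v, w, x}.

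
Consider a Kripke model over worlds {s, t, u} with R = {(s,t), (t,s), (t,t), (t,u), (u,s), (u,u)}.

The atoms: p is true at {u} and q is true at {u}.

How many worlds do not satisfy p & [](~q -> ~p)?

2

s: p is F, [](~q -> ~p) is T. ✗
t: p is F, [](~q -> ~p) is T. ✗
u: p is T, [](~q -> ~p) is T. ✓
Satisfying worlds: {u}.
So p & [](~q -> ~p) fails at the other 2 worlds.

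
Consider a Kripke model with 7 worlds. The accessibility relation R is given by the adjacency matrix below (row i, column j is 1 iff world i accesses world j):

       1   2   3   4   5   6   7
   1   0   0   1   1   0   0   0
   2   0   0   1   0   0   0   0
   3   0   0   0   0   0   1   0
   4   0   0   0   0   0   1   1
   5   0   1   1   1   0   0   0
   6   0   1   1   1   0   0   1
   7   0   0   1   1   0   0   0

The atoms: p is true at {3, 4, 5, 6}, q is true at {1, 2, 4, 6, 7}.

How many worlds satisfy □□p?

1: successors {3, 4}; □p there: 3:T, 4:F. ✗
2: successors {3}; □p there: 3:T. ✓
3: successors {6}; □p there: 6:F. ✗
4: successors {6, 7}; □p there: 6:F, 7:T. ✗
5: successors {2, 3, 4}; □p there: 2:T, 3:T, 4:F. ✗
6: successors {2, 3, 4, 7}; □p there: 2:T, 3:T, 4:F, 7:T. ✗
7: successors {3, 4}; □p there: 3:T, 4:F. ✗
Satisfying worlds: {2}.

1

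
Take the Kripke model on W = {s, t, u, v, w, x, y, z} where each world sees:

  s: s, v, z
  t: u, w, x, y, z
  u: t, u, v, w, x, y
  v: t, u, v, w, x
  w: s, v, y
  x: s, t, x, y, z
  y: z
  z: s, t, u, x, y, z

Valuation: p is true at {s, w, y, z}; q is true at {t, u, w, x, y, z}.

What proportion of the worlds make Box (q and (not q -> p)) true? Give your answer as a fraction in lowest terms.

1/4

s: successors {s, v, z}; q and (not q -> p) there: s:F, v:F, z:T. ✗
t: successors {u, w, x, y, z}; q and (not q -> p) there: u:T, w:T, x:T, y:T, z:T. ✓
u: successors {t, u, v, w, x, y}; q and (not q -> p) there: t:T, u:T, v:F, w:T, x:T, y:T. ✗
v: successors {t, u, v, w, x}; q and (not q -> p) there: t:T, u:T, v:F, w:T, x:T. ✗
w: successors {s, v, y}; q and (not q -> p) there: s:F, v:F, y:T. ✗
x: successors {s, t, x, y, z}; q and (not q -> p) there: s:F, t:T, x:T, y:T, z:T. ✗
y: successors {z}; q and (not q -> p) there: z:T. ✓
z: successors {s, t, u, x, y, z}; q and (not q -> p) there: s:F, t:T, u:T, x:T, y:T, z:T. ✗
That's 2 of 8 worlds, so 2/8 = 1/4.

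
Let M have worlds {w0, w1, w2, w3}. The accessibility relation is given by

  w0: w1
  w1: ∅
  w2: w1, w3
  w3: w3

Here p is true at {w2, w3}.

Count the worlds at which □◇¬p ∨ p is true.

w0: □◇¬p is F, p is F. ✗
w1: □◇¬p is T, p is F. ✓
w2: □◇¬p is F, p is T. ✓
w3: □◇¬p is F, p is T. ✓
Satisfying worlds: {w1, w2, w3}.

3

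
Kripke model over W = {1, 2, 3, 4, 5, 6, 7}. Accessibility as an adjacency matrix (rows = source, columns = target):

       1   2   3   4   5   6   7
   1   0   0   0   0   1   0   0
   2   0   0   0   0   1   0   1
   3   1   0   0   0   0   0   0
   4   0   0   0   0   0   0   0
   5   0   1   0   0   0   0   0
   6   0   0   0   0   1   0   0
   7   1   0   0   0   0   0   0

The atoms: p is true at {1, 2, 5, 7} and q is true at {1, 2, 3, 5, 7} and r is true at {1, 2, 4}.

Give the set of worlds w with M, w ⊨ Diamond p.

{1, 2, 3, 5, 6, 7}

1: successors {5}; p there: 5:T. ✓
2: successors {5, 7}; p there: 5:T, 7:T. ✓
3: successors {1}; p there: 1:T. ✓
4: no successors, so Diamond p fails. ✗
5: successors {2}; p there: 2:T. ✓
6: successors {5}; p there: 5:T. ✓
7: successors {1}; p there: 1:T. ✓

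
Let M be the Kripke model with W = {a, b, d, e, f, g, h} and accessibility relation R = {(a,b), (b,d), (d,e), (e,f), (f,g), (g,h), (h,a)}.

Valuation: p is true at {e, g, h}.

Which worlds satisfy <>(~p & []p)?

a: successors {b}; ~p & []p there: b:F. ✗
b: successors {d}; ~p & []p there: d:T. ✓
d: successors {e}; ~p & []p there: e:F. ✗
e: successors {f}; ~p & []p there: f:T. ✓
f: successors {g}; ~p & []p there: g:F. ✗
g: successors {h}; ~p & []p there: h:F. ✗
h: successors {a}; ~p & []p there: a:F. ✗

{b, e}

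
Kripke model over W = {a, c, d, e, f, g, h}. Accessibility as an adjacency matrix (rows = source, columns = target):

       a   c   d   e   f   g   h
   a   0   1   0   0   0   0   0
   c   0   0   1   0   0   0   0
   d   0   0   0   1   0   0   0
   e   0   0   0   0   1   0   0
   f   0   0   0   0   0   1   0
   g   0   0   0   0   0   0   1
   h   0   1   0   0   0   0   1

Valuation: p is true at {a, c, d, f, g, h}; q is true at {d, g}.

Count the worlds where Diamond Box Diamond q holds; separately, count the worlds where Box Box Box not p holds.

For Diamond Box Diamond q:
a: successors {c}; Box Diamond q there: c:F. ✗
c: successors {d}; Box Diamond q there: d:F. ✗
d: successors {e}; Box Diamond q there: e:T. ✓
e: successors {f}; Box Diamond q there: f:F. ✗
f: successors {g}; Box Diamond q there: g:F. ✗
g: successors {h}; Box Diamond q there: h:F. ✗
h: successors {c, h}; Box Diamond q there: c:F, h:F. ✗
— 1 world.
For Box Box Box not p:
a: successors {c}; Box Box not p there: c:T. ✓
c: successors {d}; Box Box not p there: d:F. ✗
d: successors {e}; Box Box not p there: e:F. ✗
e: successors {f}; Box Box not p there: f:F. ✗
f: successors {g}; Box Box not p there: g:F. ✗
g: successors {h}; Box Box not p there: h:F. ✗
h: successors {c, h}; Box Box not p there: c:T, h:F. ✗
— 1 world.

1 and 1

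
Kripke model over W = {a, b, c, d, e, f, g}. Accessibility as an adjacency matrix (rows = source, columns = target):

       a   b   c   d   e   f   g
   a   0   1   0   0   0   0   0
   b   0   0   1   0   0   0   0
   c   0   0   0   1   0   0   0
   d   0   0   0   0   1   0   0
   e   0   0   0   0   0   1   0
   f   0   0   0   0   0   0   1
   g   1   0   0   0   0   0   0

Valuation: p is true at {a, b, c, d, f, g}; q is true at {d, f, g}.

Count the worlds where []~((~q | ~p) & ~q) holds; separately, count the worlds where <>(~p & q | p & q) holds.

3 and 3

For []~((~q | ~p) & ~q):
a: successors {b}; ~((~q | ~p) & ~q) there: b:F. ✗
b: successors {c}; ~((~q | ~p) & ~q) there: c:F. ✗
c: successors {d}; ~((~q | ~p) & ~q) there: d:T. ✓
d: successors {e}; ~((~q | ~p) & ~q) there: e:F. ✗
e: successors {f}; ~((~q | ~p) & ~q) there: f:T. ✓
f: successors {g}; ~((~q | ~p) & ~q) there: g:T. ✓
g: successors {a}; ~((~q | ~p) & ~q) there: a:F. ✗
— 3 worlds.
For <>(~p & q | p & q):
a: successors {b}; ~p & q | p & q there: b:F. ✗
b: successors {c}; ~p & q | p & q there: c:F. ✗
c: successors {d}; ~p & q | p & q there: d:T. ✓
d: successors {e}; ~p & q | p & q there: e:F. ✗
e: successors {f}; ~p & q | p & q there: f:T. ✓
f: successors {g}; ~p & q | p & q there: g:T. ✓
g: successors {a}; ~p & q | p & q there: a:F. ✗
— 3 worlds.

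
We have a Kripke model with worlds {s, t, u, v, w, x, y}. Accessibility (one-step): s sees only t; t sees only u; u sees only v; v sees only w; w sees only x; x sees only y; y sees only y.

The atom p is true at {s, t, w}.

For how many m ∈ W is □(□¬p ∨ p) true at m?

s: successors {t}; □¬p ∨ p there: t:T. ✓
t: successors {u}; □¬p ∨ p there: u:T. ✓
u: successors {v}; □¬p ∨ p there: v:F. ✗
v: successors {w}; □¬p ∨ p there: w:T. ✓
w: successors {x}; □¬p ∨ p there: x:T. ✓
x: successors {y}; □¬p ∨ p there: y:T. ✓
y: successors {y}; □¬p ∨ p there: y:T. ✓
Satisfying worlds: {s, t, v, w, x, y}.

6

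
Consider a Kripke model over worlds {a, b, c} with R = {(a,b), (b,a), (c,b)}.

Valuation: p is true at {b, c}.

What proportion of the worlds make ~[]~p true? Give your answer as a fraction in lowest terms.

2/3

a: []~p is F. ✓
b: []~p is T. ✗
c: []~p is F. ✓
That's 2 of 3 worlds, so 2/3.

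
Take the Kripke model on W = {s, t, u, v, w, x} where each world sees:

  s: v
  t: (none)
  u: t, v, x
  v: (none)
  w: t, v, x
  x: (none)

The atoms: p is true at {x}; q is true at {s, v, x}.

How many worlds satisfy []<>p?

s: successors {v}; <>p there: v:F. ✗
t: no successors, so []<>p holds vacuously. ✓
u: successors {t, v, x}; <>p there: t:F, v:F, x:F. ✗
v: no successors, so []<>p holds vacuously. ✓
w: successors {t, v, x}; <>p there: t:F, v:F, x:F. ✗
x: no successors, so []<>p holds vacuously. ✓
Satisfying worlds: {t, v, x}.

3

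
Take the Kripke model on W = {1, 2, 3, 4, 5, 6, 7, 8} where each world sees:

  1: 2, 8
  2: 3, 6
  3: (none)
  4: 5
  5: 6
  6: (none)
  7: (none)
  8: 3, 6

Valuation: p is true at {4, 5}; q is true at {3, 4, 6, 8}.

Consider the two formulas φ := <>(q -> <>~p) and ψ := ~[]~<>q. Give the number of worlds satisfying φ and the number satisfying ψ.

For <>(q -> <>~p):
1: successors {2, 8}; q -> <>~p there: 2:T, 8:T. ✓
2: successors {3, 6}; q -> <>~p there: 3:F, 6:F. ✗
3: no successors, so <>(q -> <>~p) fails. ✗
4: successors {5}; q -> <>~p there: 5:T. ✓
5: successors {6}; q -> <>~p there: 6:F. ✗
6: no successors, so <>(q -> <>~p) fails. ✗
7: no successors, so <>(q -> <>~p) fails. ✗
8: successors {3, 6}; q -> <>~p there: 3:F, 6:F. ✗
— 2 worlds.
For ~[]~<>q:
1: []~<>q is F. ✓
2: []~<>q is T. ✗
3: []~<>q is T. ✗
4: []~<>q is F. ✓
5: []~<>q is T. ✗
6: []~<>q is T. ✗
7: []~<>q is T. ✗
8: []~<>q is T. ✗
— 2 worlds.

2 and 2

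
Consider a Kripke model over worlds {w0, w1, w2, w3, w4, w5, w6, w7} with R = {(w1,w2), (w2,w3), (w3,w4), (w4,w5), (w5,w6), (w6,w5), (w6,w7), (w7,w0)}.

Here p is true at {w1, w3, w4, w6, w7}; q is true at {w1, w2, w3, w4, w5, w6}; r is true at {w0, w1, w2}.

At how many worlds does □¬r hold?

6

w0: no successors, so □¬r holds vacuously. ✓
w1: successors {w2}; ¬r there: w2:F. ✗
w2: successors {w3}; ¬r there: w3:T. ✓
w3: successors {w4}; ¬r there: w4:T. ✓
w4: successors {w5}; ¬r there: w5:T. ✓
w5: successors {w6}; ¬r there: w6:T. ✓
w6: successors {w5, w7}; ¬r there: w5:T, w7:T. ✓
w7: successors {w0}; ¬r there: w0:F. ✗
Satisfying worlds: {w0, w2, w3, w4, w5, w6}.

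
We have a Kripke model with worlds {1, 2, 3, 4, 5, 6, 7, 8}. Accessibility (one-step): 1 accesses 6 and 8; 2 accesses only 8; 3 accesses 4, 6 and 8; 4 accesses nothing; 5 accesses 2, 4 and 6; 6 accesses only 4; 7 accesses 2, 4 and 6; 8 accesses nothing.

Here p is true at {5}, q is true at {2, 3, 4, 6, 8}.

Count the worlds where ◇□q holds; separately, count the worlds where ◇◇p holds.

6 and 0

For ◇□q:
1: successors {6, 8}; □q there: 6:T, 8:T. ✓
2: successors {8}; □q there: 8:T. ✓
3: successors {4, 6, 8}; □q there: 4:T, 6:T, 8:T. ✓
4: no successors, so ◇□q fails. ✗
5: successors {2, 4, 6}; □q there: 2:T, 4:T, 6:T. ✓
6: successors {4}; □q there: 4:T. ✓
7: successors {2, 4, 6}; □q there: 2:T, 4:T, 6:T. ✓
8: no successors, so ◇□q fails. ✗
— 6 worlds.
For ◇◇p:
1: successors {6, 8}; ◇p there: 6:F, 8:F. ✗
2: successors {8}; ◇p there: 8:F. ✗
3: successors {4, 6, 8}; ◇p there: 4:F, 6:F, 8:F. ✗
4: no successors, so ◇◇p fails. ✗
5: successors {2, 4, 6}; ◇p there: 2:F, 4:F, 6:F. ✗
6: successors {4}; ◇p there: 4:F. ✗
7: successors {2, 4, 6}; ◇p there: 2:F, 4:F, 6:F. ✗
8: no successors, so ◇◇p fails. ✗
— 0 worlds.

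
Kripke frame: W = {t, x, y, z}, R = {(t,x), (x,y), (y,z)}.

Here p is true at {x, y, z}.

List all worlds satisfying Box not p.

{z}

t: successors {x}; not p there: x:F. ✗
x: successors {y}; not p there: y:F. ✗
y: successors {z}; not p there: z:F. ✗
z: no successors, so Box not p holds vacuously. ✓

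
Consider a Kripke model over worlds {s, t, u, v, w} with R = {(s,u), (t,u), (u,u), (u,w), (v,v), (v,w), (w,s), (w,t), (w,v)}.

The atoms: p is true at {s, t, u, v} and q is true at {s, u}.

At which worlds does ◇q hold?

{s, t, u, w}

s: successors {u}; q there: u:T. ✓
t: successors {u}; q there: u:T. ✓
u: successors {u, w}; q there: u:T, w:F. ✓
v: successors {v, w}; q there: v:F, w:F. ✗
w: successors {s, t, v}; q there: s:T, t:F, v:F. ✓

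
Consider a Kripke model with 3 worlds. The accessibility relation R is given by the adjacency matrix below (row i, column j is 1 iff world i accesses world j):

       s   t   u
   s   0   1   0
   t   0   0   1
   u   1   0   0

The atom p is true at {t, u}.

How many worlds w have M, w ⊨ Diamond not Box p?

s: successors {t}; not Box p there: t:F. ✗
t: successors {u}; not Box p there: u:T. ✓
u: successors {s}; not Box p there: s:F. ✗
Satisfying worlds: {t}.

1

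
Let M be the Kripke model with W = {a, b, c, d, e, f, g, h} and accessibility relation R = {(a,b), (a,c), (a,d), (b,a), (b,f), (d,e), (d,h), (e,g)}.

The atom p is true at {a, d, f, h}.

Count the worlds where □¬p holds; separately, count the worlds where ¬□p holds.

For □¬p:
a: successors {b, c, d}; ¬p there: b:T, c:T, d:F. ✗
b: successors {a, f}; ¬p there: a:F, f:F. ✗
c: no successors, so □¬p holds vacuously. ✓
d: successors {e, h}; ¬p there: e:T, h:F. ✗
e: successors {g}; ¬p there: g:T. ✓
f: no successors, so □¬p holds vacuously. ✓
g: no successors, so □¬p holds vacuously. ✓
h: no successors, so □¬p holds vacuously. ✓
— 5 worlds.
For ¬□p:
a: □p is F. ✓
b: □p is T. ✗
c: □p is T. ✗
d: □p is F. ✓
e: □p is F. ✓
f: □p is T. ✗
g: □p is T. ✗
h: □p is T. ✗
— 3 worlds.

5 and 3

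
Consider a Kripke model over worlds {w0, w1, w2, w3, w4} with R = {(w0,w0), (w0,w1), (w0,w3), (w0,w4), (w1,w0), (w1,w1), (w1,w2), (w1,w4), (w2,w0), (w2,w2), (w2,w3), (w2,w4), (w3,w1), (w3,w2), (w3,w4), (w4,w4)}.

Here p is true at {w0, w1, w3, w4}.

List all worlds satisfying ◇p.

{w0, w1, w2, w3, w4}

w0: successors {w0, w1, w3, w4}; p there: w0:T, w1:T, w3:T, w4:T. ✓
w1: successors {w0, w1, w2, w4}; p there: w0:T, w1:T, w2:F, w4:T. ✓
w2: successors {w0, w2, w3, w4}; p there: w0:T, w2:F, w3:T, w4:T. ✓
w3: successors {w1, w2, w4}; p there: w1:T, w2:F, w4:T. ✓
w4: successors {w4}; p there: w4:T. ✓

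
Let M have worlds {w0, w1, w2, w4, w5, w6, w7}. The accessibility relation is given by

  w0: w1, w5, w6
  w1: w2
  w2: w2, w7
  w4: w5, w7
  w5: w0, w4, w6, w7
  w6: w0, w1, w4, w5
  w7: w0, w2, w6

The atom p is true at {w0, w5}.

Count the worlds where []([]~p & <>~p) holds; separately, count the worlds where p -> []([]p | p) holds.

For []([]~p & <>~p):
w0: successors {w1, w5, w6}; []~p & <>~p there: w1:T, w5:F, w6:F. ✗
w1: successors {w2}; []~p & <>~p there: w2:T. ✓
w2: successors {w2, w7}; []~p & <>~p there: w2:T, w7:F. ✗
w4: successors {w5, w7}; []~p & <>~p there: w5:F, w7:F. ✗
w5: successors {w0, w4, w6, w7}; []~p & <>~p there: w0:F, w4:F, w6:F, w7:F. ✗
w6: successors {w0, w1, w4, w5}; []~p & <>~p there: w0:F, w1:T, w4:F, w5:F. ✗
w7: successors {w0, w2, w6}; []~p & <>~p there: w0:F, w2:T, w6:F. ✗
— 1 world.
For p -> []([]p | p):
w0: p is T, []([]p | p) is F. ✗
w1: p is F, []([]p | p) is F. ✓
w2: p is F, []([]p | p) is F. ✓
w4: p is F, []([]p | p) is F. ✓
w5: p is T, []([]p | p) is F. ✗
w6: p is F, []([]p | p) is F. ✓
w7: p is F, []([]p | p) is F. ✓
— 5 worlds.

1 and 5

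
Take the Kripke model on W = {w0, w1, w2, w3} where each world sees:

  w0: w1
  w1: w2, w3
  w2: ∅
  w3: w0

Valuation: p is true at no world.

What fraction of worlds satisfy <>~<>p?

w0: successors {w1}; ~<>p there: w1:T. ✓
w1: successors {w2, w3}; ~<>p there: w2:T, w3:T. ✓
w2: no successors, so <>~<>p fails. ✗
w3: successors {w0}; ~<>p there: w0:T. ✓
That's 3 of 4 worlds, so 3/4.

3/4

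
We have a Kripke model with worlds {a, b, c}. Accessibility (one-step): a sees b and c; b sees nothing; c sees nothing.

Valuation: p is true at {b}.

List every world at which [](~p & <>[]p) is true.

a: successors {b, c}; ~p & <>[]p there: b:F, c:F. ✗
b: no successors, so [](~p & <>[]p) holds vacuously. ✓
c: no successors, so [](~p & <>[]p) holds vacuously. ✓

{b, c}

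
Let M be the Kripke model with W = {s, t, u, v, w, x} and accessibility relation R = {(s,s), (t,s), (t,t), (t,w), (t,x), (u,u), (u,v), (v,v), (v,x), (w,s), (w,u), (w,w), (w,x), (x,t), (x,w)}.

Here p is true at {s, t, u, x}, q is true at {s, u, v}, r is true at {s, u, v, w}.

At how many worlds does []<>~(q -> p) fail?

5

s: successors {s}; <>~(q -> p) there: s:F. ✗
t: successors {s, t, w, x}; <>~(q -> p) there: s:F, t:F, w:F, x:F. ✗
u: successors {u, v}; <>~(q -> p) there: u:T, v:T. ✓
v: successors {v, x}; <>~(q -> p) there: v:T, x:F. ✗
w: successors {s, u, w, x}; <>~(q -> p) there: s:F, u:T, w:F, x:F. ✗
x: successors {t, w}; <>~(q -> p) there: t:F, w:F. ✗
Satisfying worlds: {u}.
So []<>~(q -> p) fails at the other 5 worlds.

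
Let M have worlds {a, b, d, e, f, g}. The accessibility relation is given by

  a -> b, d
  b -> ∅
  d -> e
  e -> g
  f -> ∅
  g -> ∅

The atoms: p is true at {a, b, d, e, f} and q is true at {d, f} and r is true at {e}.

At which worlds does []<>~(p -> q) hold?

a: successors {b, d}; <>~(p -> q) there: b:F, d:T. ✗
b: no successors, so []<>~(p -> q) holds vacuously. ✓
d: successors {e}; <>~(p -> q) there: e:F. ✗
e: successors {g}; <>~(p -> q) there: g:F. ✗
f: no successors, so []<>~(p -> q) holds vacuously. ✓
g: no successors, so []<>~(p -> q) holds vacuously. ✓

{b, f, g}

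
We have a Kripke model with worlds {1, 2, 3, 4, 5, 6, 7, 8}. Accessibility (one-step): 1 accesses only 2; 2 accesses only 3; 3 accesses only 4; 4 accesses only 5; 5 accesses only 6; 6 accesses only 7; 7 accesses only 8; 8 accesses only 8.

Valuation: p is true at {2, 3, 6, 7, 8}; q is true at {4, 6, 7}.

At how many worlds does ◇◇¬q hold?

5

1: successors {2}; ◇¬q there: 2:T. ✓
2: successors {3}; ◇¬q there: 3:F. ✗
3: successors {4}; ◇¬q there: 4:T. ✓
4: successors {5}; ◇¬q there: 5:F. ✗
5: successors {6}; ◇¬q there: 6:F. ✗
6: successors {7}; ◇¬q there: 7:T. ✓
7: successors {8}; ◇¬q there: 8:T. ✓
8: successors {8}; ◇¬q there: 8:T. ✓
Satisfying worlds: {1, 3, 6, 7, 8}.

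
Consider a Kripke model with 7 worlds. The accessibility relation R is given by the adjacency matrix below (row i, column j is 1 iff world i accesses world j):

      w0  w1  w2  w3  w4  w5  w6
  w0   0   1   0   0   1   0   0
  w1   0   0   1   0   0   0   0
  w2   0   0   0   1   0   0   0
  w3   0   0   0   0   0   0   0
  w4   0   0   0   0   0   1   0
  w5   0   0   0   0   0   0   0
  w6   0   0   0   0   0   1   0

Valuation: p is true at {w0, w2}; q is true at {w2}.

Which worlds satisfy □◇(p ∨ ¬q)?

{w0, w1, w3, w5}

w0: successors {w1, w4}; ◇(p ∨ ¬q) there: w1:T, w4:T. ✓
w1: successors {w2}; ◇(p ∨ ¬q) there: w2:T. ✓
w2: successors {w3}; ◇(p ∨ ¬q) there: w3:F. ✗
w3: no successors, so □◇(p ∨ ¬q) holds vacuously. ✓
w4: successors {w5}; ◇(p ∨ ¬q) there: w5:F. ✗
w5: no successors, so □◇(p ∨ ¬q) holds vacuously. ✓
w6: successors {w5}; ◇(p ∨ ¬q) there: w5:F. ✗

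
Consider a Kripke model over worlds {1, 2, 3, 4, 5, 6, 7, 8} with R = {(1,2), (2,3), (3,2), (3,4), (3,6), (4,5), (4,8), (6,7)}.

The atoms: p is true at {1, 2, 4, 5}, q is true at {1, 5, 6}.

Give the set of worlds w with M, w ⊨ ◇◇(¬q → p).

1: successors {2}; ◇(¬q → p) there: 2:F. ✗
2: successors {3}; ◇(¬q → p) there: 3:T. ✓
3: successors {2, 4, 6}; ◇(¬q → p) there: 2:F, 4:T, 6:F. ✓
4: successors {5, 8}; ◇(¬q → p) there: 5:F, 8:F. ✗
5: no successors, so ◇◇(¬q → p) fails. ✗
6: successors {7}; ◇(¬q → p) there: 7:F. ✗
7: no successors, so ◇◇(¬q → p) fails. ✗
8: no successors, so ◇◇(¬q → p) fails. ✗

{2, 3}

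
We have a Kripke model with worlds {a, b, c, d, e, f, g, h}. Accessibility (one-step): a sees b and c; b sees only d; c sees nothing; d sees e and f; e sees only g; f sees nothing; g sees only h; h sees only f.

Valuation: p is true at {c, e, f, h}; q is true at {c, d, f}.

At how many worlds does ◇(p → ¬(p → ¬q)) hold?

5

a: successors {b, c}; p → ¬(p → ¬q) there: b:T, c:T. ✓
b: successors {d}; p → ¬(p → ¬q) there: d:T. ✓
c: no successors, so ◇(p → ¬(p → ¬q)) fails. ✗
d: successors {e, f}; p → ¬(p → ¬q) there: e:F, f:T. ✓
e: successors {g}; p → ¬(p → ¬q) there: g:T. ✓
f: no successors, so ◇(p → ¬(p → ¬q)) fails. ✗
g: successors {h}; p → ¬(p → ¬q) there: h:F. ✗
h: successors {f}; p → ¬(p → ¬q) there: f:T. ✓
Satisfying worlds: {a, b, d, e, h}.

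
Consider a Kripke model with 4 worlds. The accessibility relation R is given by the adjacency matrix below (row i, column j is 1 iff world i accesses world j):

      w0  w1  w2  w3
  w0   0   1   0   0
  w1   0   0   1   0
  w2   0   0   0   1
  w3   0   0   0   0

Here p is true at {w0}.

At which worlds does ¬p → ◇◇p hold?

w0: ¬p is F, ◇◇p is F. ✓
w1: ¬p is T, ◇◇p is F. ✗
w2: ¬p is T, ◇◇p is F. ✗
w3: ¬p is T, ◇◇p is F. ✗

{w0}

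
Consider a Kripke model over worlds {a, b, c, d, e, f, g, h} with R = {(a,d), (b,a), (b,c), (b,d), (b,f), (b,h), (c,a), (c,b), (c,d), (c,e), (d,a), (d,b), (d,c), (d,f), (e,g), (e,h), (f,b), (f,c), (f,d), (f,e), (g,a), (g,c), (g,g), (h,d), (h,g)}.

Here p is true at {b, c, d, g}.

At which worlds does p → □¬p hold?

{a, e, f, h}

a: p is F, □¬p is F. ✓
b: p is T, □¬p is F. ✗
c: p is T, □¬p is F. ✗
d: p is T, □¬p is F. ✗
e: p is F, □¬p is F. ✓
f: p is F, □¬p is F. ✓
g: p is T, □¬p is F. ✗
h: p is F, □¬p is F. ✓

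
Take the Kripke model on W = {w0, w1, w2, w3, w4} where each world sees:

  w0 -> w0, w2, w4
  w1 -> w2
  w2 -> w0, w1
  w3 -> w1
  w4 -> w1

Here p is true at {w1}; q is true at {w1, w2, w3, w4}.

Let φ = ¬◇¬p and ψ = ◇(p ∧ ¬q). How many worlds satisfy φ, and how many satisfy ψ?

For ¬◇¬p:
w0: ◇¬p is T. ✗
w1: ◇¬p is T. ✗
w2: ◇¬p is T. ✗
w3: ◇¬p is F. ✓
w4: ◇¬p is F. ✓
— 2 worlds.
For ◇(p ∧ ¬q):
w0: successors {w0, w2, w4}; p ∧ ¬q there: w0:F, w2:F, w4:F. ✗
w1: successors {w2}; p ∧ ¬q there: w2:F. ✗
w2: successors {w0, w1}; p ∧ ¬q there: w0:F, w1:F. ✗
w3: successors {w1}; p ∧ ¬q there: w1:F. ✗
w4: successors {w1}; p ∧ ¬q there: w1:F. ✗
— 0 worlds.

2 and 0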